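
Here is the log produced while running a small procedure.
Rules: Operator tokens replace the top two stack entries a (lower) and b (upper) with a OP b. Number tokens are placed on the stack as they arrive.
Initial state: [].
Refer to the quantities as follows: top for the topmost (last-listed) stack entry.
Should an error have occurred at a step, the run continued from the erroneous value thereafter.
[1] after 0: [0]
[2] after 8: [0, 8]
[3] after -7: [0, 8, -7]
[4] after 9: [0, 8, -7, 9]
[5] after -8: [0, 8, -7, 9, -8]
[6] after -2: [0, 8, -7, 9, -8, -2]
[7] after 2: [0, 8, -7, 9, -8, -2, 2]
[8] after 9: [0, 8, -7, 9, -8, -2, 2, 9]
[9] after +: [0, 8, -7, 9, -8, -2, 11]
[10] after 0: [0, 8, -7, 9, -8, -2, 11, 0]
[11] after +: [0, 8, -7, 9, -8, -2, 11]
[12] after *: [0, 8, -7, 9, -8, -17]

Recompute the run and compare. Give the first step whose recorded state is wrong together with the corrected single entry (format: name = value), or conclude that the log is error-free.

Step 1: push 0: top = 0 — agrees with the log.
Step 2: push 8: top = 8 — exactly as logged.
Step 3: push -7: top = -7 — exactly as logged.
Step 4: push 9: top = 9 — consistent with the log.
Step 5: push -8: top = -8 — agrees with the log.
Step 6: push -2: top = -2 — matches.
Step 7: push 2: top = 2 — checks out.
Step 8: push 9: top = 9 — matches.
Step 9: 2 + 9 = 11 — same as recorded.
Step 10: push 0: top = 0 — consistent with the log.
Step 11: 11 + 0 = 11 — verified.
Step 12: -2 * 11 = -22 — this is not what the log shows.
That makes step 12 the first incorrect line — top = -22 is what it should show.

step 12, top = -22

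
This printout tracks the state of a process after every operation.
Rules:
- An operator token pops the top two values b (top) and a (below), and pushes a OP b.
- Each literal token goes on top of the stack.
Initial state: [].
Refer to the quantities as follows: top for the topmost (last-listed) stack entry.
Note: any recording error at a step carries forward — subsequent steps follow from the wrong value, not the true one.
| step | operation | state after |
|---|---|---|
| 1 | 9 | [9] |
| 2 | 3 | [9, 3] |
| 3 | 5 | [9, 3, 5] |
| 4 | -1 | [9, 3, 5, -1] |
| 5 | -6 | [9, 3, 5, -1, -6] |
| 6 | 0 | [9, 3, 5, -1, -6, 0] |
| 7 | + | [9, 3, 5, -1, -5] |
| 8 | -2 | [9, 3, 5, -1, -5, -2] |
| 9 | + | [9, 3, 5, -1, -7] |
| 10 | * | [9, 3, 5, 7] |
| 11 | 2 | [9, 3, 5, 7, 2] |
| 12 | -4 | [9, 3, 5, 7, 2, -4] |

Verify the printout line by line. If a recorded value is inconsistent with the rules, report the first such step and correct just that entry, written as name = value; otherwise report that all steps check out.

step 1: push 9: top = 9 -> confirmed correct
step 2: push 3: top = 3 -> checks out
step 3: push 5: top = 5 -> no discrepancy
step 4: push -1: top = -1 -> matches
step 5: push -6: top = -6 -> consistent with the printout
step 6: push 0: top = 0 -> exactly as logged
step 7: -6 + 0 = -6 -> the entry is off here
The earliest wrong entry is at step 7: it should read top = -6.

step 7, top = -6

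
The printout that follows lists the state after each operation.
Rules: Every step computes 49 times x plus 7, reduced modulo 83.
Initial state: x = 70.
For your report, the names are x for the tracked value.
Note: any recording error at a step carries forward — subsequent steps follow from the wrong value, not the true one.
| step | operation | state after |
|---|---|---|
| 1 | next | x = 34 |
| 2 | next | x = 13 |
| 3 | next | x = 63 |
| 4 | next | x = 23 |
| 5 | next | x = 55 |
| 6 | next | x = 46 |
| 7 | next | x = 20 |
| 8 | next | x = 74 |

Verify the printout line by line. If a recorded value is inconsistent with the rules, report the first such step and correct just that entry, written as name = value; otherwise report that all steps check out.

no error

Recomputing the run from the initial state:
step 1: x = 34
step 2: x = 13
step 3: x = 63
step 4: x = 23
step 5: x = 55
step 6: x = 46
step 7: x = 20
step 8: x = 74
This matches the printout at every step.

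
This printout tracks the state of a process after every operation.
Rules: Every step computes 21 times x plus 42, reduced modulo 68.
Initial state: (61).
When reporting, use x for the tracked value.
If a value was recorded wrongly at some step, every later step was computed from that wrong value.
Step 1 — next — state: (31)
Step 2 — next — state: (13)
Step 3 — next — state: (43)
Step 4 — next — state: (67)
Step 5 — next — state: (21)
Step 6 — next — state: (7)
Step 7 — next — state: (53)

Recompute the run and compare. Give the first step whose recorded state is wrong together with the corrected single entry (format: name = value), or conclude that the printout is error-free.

step 4, x = 61

step 1: x = (21*61 + 42) mod 68 = 31 -> in agreement
step 2: x = (21*31 + 42) mod 68 = 13 -> in agreement
step 3: x = (21*13 + 42) mod 68 = 43 -> agrees with the printout
step 4: x = (21*43 + 42) mod 68 = 61 -> the entry is off here
So the first discrepancy is step 4, where the right value is x = 61.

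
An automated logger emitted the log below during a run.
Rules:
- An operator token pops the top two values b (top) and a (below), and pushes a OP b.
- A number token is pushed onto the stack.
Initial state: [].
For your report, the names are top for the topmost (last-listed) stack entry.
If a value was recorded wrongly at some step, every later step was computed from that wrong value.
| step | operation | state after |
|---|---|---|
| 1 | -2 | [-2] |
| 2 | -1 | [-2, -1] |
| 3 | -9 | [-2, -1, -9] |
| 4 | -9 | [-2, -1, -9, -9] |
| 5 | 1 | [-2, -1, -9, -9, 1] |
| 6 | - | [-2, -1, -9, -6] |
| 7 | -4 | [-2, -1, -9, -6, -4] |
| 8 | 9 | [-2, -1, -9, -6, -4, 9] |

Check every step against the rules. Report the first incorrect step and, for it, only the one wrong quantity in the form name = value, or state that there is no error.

step 6, top = -10

1. push -2: top = -2 (exactly as logged)
2. push -1: top = -1 (consistent with the log)
3. push -9: top = -9 (no discrepancy)
4. push -9: top = -9 (verified)
5. push 1: top = 1 (verified)
6. -9 - 1 = -10 (the entry is off here)
So the first discrepancy is step 6, where the right value is top = -10.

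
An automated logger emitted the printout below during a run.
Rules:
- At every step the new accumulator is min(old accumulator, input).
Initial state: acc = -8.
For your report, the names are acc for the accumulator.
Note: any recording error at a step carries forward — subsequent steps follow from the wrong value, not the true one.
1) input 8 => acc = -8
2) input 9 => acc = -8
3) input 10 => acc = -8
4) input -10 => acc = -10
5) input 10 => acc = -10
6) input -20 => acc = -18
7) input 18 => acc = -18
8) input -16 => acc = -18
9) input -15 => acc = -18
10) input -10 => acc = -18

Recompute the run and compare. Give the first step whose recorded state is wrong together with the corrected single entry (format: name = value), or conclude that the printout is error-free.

Recomputing the run from the initial state:
step 1: acc = -8
step 2: acc = -8
step 3: acc = -8
step 4: acc = -10
step 5: acc = -10
step 6: acc = -20
step 7: acc = -20
step 8: acc = -20
step 9: acc = -20
step 10: acc = -20
The first disagreement with the printout is at step 6, where the value should be acc = -20.

step 6, acc = -20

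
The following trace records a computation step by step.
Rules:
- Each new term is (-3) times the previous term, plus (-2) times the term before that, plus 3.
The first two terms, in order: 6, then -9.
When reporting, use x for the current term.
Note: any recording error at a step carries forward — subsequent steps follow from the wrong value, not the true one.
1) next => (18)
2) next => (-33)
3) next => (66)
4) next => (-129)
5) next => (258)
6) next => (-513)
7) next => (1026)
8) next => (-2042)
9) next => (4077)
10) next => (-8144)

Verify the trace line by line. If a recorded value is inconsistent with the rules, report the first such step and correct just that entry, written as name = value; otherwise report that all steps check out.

Recomputing the run from the initial state:
step 1: x = 18
step 2: x = -33
step 3: x = 66
step 4: x = -129
step 5: x = 258
step 6: x = -513
step 7: x = 1026
step 8: x = -2049
step 9: x = 4098
step 10: x = -8193
The first disagreement with the trace is at step 8, where the value should be x = -2049.

step 8, x = -2049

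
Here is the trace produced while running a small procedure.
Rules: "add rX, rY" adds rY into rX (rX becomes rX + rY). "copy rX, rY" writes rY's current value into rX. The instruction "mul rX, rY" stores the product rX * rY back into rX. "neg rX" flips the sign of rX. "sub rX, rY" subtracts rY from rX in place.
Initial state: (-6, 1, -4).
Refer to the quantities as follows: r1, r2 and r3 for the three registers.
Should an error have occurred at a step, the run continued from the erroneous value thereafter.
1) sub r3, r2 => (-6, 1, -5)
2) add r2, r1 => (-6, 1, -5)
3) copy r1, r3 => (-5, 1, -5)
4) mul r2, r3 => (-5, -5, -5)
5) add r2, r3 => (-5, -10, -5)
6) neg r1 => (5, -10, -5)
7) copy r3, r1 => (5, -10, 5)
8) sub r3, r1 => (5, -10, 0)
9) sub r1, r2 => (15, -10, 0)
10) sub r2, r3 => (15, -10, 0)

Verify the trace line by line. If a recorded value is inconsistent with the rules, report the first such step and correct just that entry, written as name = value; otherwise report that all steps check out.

Recomputing the run from the initial state:
step 1: r1 = -6, r2 = 1, r3 = -5
step 2: r1 = -6, r2 = -5, r3 = -5
step 3: r1 = -5, r2 = -5, r3 = -5
step 4: r1 = -5, r2 = 25, r3 = -5
step 5: r1 = -5, r2 = 20, r3 = -5
step 6: r1 = 5, r2 = 20, r3 = -5
step 7: r1 = 5, r2 = 20, r3 = 5
step 8: r1 = 5, r2 = 20, r3 = 0
step 9: r1 = -15, r2 = 20, r3 = 0
step 10: r1 = -15, r2 = 20, r3 = 0
The first disagreement with the trace is at step 2, where the value should be r2 = -5.

step 2, r2 = -5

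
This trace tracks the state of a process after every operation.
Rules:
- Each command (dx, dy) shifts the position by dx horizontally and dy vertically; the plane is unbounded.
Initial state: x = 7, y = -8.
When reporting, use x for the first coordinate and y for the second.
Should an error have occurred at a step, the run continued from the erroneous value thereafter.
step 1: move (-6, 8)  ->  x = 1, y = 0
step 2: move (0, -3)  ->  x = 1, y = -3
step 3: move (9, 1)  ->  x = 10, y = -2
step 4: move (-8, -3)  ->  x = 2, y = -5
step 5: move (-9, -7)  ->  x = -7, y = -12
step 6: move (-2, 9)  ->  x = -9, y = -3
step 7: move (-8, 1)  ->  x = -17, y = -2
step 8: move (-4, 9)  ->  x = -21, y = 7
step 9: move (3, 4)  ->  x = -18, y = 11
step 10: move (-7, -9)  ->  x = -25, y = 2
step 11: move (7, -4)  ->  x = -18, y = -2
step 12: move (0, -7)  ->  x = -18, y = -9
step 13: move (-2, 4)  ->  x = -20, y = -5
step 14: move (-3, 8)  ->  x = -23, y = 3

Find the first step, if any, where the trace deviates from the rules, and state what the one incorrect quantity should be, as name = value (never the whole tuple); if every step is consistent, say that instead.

no error

step 1: x = 7 + (-6) = 1, y = -8 + (8) = 0 -> checks out
step 2: x = 1 + (0) = 1, y = 0 + (-3) = -3 -> matches
step 3: x = 1 + (9) = 10, y = -3 + (1) = -2 -> matches
step 4: x = 10 + (-8) = 2, y = -2 + (-3) = -5 -> confirmed correct
step 5: x = 2 + (-9) = -7, y = -5 + (-7) = -12 -> agrees with the trace
step 6: x = -7 + (-2) = -9, y = -12 + (9) = -3 -> matches
step 7: x = -9 + (-8) = -17, y = -3 + (1) = -2 -> checks out
step 8: x = -17 + (-4) = -21, y = -2 + (9) = 7 -> no discrepancy
step 9: x = -21 + (3) = -18, y = 7 + (4) = 11 -> no discrepancy
step 10: x = -18 + (-7) = -25, y = 11 + (-9) = 2 -> in agreement
step 11: x = -25 + (7) = -18, y = 2 + (-4) = -2 -> matches
step 12: x = -18 + (0) = -18, y = -2 + (-7) = -9 -> matches
step 13: x = -18 + (-2) = -20, y = -9 + (4) = -5 -> in agreement
step 14: x = -20 + (-3) = -23, y = -5 + (8) = 3 -> consistent with the trace
The recomputation confirms every line.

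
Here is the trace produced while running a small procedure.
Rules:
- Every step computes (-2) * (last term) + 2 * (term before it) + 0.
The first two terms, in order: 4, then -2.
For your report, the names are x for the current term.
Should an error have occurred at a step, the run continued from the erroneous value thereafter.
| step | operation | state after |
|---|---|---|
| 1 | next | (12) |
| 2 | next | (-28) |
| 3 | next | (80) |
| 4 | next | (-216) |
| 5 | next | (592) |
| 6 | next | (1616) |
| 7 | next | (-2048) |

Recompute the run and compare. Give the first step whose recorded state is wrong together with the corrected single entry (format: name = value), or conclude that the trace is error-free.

step 6, x = -1616

Recomputing the run from the initial state:
step 1: x = 12
step 2: x = -28
step 3: x = 80
step 4: x = -216
step 5: x = 592
step 6: x = -1616
step 7: x = 4416
The first disagreement with the trace is at step 6, where the value should be x = -1616.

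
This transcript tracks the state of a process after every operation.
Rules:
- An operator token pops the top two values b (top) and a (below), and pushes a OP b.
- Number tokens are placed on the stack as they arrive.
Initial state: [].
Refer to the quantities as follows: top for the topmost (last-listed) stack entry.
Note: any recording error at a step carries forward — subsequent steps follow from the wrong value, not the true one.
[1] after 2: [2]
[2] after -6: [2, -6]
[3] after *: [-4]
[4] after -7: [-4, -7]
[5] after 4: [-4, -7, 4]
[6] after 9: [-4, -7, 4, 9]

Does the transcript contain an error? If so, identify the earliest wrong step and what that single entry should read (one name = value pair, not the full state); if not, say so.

step 3, top = -12

Step 1: push 2: top = 2 — exactly as logged.
Step 2: push -6: top = -6 — matches.
Step 3: 2 * -6 = -12 — this is not what the transcript shows.
Step 3 is the first one off; corrected, top = -12.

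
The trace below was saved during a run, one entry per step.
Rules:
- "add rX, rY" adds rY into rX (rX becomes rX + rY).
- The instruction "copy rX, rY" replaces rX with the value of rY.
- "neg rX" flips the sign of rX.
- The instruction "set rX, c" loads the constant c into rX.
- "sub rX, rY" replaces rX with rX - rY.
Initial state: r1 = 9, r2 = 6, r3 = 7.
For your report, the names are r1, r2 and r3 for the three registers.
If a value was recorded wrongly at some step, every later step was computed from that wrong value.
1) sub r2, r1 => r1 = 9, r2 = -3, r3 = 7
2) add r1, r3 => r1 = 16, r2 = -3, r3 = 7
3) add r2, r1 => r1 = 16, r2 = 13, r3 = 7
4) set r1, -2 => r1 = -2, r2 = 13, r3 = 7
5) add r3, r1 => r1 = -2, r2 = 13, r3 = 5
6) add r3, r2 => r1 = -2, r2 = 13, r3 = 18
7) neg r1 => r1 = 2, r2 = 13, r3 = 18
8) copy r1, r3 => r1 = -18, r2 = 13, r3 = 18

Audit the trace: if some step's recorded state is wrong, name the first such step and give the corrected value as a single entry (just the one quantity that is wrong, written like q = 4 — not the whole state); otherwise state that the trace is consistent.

step 8, r1 = 18

1. r2 = 6 - 9 = -3 (matches)
2. r1 = 9 + 7 = 16 (in agreement)
3. r2 = -3 + 16 = 13 (consistent with the trace)
4. r1 = -2 (in agreement)
5. r3 = 7 + -2 = 5 (in agreement)
6. r3 = 5 + 13 = 18 (no discrepancy)
7. r1 = -(-2) = 2 (matches)
8. r1 = 18 (the entry is off here)
The earliest wrong entry is at step 8: it should read r1 = 18.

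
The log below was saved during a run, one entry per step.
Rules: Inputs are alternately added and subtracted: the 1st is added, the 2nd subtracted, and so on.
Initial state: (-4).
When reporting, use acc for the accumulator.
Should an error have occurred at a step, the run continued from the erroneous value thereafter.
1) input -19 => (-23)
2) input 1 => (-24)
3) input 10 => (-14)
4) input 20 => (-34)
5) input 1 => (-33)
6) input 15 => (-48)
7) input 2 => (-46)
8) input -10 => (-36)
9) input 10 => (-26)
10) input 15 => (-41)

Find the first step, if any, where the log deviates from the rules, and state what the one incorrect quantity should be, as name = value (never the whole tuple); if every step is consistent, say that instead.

no error

Recomputing the run from the initial state:
step 1: acc = -23
step 2: acc = -24
step 3: acc = -14
step 4: acc = -34
step 5: acc = -33
step 6: acc = -48
step 7: acc = -46
step 8: acc = -36
step 9: acc = -26
step 10: acc = -41
This matches the log at every step.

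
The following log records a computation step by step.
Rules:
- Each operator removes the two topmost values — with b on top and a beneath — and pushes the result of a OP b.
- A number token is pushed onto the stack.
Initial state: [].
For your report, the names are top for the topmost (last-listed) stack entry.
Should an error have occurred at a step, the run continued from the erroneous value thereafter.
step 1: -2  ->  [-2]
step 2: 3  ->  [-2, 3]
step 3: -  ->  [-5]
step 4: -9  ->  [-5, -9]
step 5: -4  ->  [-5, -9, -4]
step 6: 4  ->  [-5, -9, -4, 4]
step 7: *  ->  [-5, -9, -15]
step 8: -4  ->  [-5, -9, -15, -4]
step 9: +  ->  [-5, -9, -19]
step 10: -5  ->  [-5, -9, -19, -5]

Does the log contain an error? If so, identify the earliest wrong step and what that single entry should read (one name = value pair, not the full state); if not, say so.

Step 1: push -2: top = -2 — agrees with the log.
Step 2: push 3: top = 3 — same as recorded.
Step 3: -2 - 3 = -5 — in agreement.
Step 4: push -9: top = -9 — exactly as logged.
Step 5: push -4: top = -4 — exactly as logged.
Step 6: push 4: top = 4 — consistent with the log.
Step 7: -4 * 4 = -16 — the recorded entry deviates here.
Conclusion: step 7 carries the first error; the entry should be top = -16.

step 7, top = -16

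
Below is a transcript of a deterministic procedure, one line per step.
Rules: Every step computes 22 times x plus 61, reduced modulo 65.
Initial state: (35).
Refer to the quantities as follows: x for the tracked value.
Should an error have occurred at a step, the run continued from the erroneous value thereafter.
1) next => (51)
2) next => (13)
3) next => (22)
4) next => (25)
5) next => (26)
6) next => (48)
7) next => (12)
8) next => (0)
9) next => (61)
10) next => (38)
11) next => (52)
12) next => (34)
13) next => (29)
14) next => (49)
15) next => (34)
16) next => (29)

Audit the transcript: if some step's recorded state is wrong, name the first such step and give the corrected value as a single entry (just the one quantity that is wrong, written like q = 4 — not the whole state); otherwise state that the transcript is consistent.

step 12, x = 35

1. x = (22*35 + 61) mod 65 = 51 (no discrepancy)
2. x = (22*51 + 61) mod 65 = 13 (no discrepancy)
3. x = (22*13 + 61) mod 65 = 22 (exactly as logged)
4. x = (22*22 + 61) mod 65 = 25 (exactly as logged)
5. x = (22*25 + 61) mod 65 = 26 (consistent with the transcript)
6. x = (22*26 + 61) mod 65 = 48 (matches)
7. x = (22*48 + 61) mod 65 = 12 (in agreement)
8. x = (22*12 + 61) mod 65 = 0 (verified)
9. x = (22*0 + 61) mod 65 = 61 (same as recorded)
10. x = (22*61 + 61) mod 65 = 38 (exactly as logged)
11. x = (22*38 + 61) mod 65 = 52 (confirmed correct)
12. x = (22*52 + 61) mod 65 = 35 (the transcript has a different value)
The earliest wrong entry is at step 12: it should read x = 35.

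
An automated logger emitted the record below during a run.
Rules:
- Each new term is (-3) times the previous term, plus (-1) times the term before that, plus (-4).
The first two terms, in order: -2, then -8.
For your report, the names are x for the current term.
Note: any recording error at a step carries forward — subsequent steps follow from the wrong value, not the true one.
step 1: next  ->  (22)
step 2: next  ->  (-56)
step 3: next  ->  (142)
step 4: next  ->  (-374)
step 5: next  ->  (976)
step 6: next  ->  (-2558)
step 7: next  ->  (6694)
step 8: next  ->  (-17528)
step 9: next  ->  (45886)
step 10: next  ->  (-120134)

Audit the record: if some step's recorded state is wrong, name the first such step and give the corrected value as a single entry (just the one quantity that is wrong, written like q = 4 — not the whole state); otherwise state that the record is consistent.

step 2, x = -62

Step 1: x = -3*(-8) + (-1)*(-2) + (-4) = 22 — confirmed correct.
Step 2: x = -3*(22) + (-1)*(-8) + (-4) = -62 — first mismatch against the record.
The earliest wrong entry is at step 2: it should read x = -62.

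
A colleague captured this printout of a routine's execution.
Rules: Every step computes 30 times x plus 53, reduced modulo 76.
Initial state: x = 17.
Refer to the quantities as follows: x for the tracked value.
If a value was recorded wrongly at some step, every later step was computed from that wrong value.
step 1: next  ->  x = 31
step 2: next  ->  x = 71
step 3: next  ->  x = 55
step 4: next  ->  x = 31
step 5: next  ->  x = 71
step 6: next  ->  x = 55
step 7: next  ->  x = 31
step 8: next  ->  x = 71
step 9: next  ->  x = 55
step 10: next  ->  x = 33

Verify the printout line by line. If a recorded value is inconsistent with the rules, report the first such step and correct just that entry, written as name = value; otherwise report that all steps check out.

1. x = (30*17 + 53) mod 76 = 31 (no discrepancy)
2. x = (30*31 + 53) mod 76 = 71 (verified)
3. x = (30*71 + 53) mod 76 = 55 (agrees with the printout)
4. x = (30*55 + 53) mod 76 = 31 (in agreement)
5. x = (30*31 + 53) mod 76 = 71 (matches)
6. x = (30*71 + 53) mod 76 = 55 (no discrepancy)
7. x = (30*55 + 53) mod 76 = 31 (exactly as logged)
8. x = (30*31 + 53) mod 76 = 71 (same as recorded)
9. x = (30*71 + 53) mod 76 = 55 (no discrepancy)
10. x = (30*55 + 53) mod 76 = 31 (the printout disagrees here)
Step 10 is the first one off; corrected, x = 31.

step 10, x = 31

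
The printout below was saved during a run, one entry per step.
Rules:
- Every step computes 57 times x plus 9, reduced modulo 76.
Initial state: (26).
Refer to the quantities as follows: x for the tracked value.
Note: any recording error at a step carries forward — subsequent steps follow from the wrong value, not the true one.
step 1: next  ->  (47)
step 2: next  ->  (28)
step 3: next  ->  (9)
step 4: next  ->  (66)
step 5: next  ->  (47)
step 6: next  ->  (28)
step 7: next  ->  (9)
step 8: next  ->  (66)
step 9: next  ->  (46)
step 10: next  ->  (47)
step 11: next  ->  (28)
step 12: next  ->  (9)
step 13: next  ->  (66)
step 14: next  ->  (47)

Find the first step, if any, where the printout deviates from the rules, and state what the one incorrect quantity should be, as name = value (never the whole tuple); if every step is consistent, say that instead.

step 9, x = 47

Recomputing the run from the initial state:
step 1: x = 47
step 2: x = 28
step 3: x = 9
step 4: x = 66
step 5: x = 47
step 6: x = 28
step 7: x = 9
step 8: x = 66
step 9: x = 47
step 10: x = 28
step 11: x = 9
step 12: x = 66
step 13: x = 47
step 14: x = 28
The first disagreement with the printout is at step 9, where the value should be x = 47.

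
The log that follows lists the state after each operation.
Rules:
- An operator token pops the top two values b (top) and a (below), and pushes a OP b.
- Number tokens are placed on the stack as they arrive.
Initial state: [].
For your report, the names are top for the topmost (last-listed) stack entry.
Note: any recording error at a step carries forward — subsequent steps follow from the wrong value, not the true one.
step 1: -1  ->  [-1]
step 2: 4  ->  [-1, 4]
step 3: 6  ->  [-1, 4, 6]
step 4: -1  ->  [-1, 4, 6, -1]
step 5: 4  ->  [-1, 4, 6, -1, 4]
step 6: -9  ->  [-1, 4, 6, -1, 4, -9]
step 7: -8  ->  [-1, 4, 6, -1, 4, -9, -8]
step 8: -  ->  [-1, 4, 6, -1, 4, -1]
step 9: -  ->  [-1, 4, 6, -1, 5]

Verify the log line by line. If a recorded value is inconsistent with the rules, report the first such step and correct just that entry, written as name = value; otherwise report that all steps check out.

1. push -1: top = -1 (checks out)
2. push 4: top = 4 (consistent with the log)
3. push 6: top = 6 (no discrepancy)
4. push -1: top = -1 (no discrepancy)
5. push 4: top = 4 (matches)
6. push -9: top = -9 (checks out)
7. push -8: top = -8 (matches)
8. -9 - -8 = -1 (exactly as logged)
9. 4 - -1 = 5 (verified)
No step deviates from the rules.

no error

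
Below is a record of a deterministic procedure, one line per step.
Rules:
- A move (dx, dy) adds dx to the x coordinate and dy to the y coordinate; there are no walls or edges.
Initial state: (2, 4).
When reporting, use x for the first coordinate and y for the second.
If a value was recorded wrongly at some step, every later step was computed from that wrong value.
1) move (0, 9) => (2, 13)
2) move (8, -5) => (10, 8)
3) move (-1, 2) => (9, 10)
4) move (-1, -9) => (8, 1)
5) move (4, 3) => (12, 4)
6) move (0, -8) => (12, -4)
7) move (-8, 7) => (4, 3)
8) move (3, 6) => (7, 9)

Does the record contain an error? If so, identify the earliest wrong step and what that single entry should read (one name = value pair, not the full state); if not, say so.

step 1: x = 2 + (0) = 2, y = 4 + (9) = 13 -> confirmed correct
step 2: x = 2 + (8) = 10, y = 13 + (-5) = 8 -> matches
step 3: x = 10 + (-1) = 9, y = 8 + (2) = 10 -> checks out
step 4: x = 9 + (-1) = 8, y = 10 + (-9) = 1 -> agrees with the record
step 5: x = 8 + (4) = 12, y = 1 + (3) = 4 -> confirmed correct
step 6: x = 12 + (0) = 12, y = 4 + (-8) = -4 -> agrees with the record
step 7: x = 12 + (-8) = 4, y = -4 + (7) = 3 -> in agreement
step 8: x = 4 + (3) = 7, y = 3 + (6) = 9 -> matches
The recomputation confirms every line.

no error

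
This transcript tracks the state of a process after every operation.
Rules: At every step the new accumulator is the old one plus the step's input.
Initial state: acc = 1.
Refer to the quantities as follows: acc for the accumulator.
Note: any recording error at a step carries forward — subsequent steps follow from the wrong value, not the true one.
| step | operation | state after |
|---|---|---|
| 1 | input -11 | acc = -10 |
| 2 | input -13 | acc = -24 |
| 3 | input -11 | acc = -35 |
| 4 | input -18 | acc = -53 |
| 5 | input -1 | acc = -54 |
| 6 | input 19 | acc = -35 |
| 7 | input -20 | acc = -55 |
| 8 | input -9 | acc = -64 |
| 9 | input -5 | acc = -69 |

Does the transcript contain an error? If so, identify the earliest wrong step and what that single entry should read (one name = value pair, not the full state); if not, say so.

step 2, acc = -23

Recomputing the run from the initial state:
step 1: acc = -10
step 2: acc = -23
step 3: acc = -34
step 4: acc = -52
step 5: acc = -53
step 6: acc = -34
step 7: acc = -54
step 8: acc = -63
step 9: acc = -68
The first disagreement with the transcript is at step 2, where the value should be acc = -23.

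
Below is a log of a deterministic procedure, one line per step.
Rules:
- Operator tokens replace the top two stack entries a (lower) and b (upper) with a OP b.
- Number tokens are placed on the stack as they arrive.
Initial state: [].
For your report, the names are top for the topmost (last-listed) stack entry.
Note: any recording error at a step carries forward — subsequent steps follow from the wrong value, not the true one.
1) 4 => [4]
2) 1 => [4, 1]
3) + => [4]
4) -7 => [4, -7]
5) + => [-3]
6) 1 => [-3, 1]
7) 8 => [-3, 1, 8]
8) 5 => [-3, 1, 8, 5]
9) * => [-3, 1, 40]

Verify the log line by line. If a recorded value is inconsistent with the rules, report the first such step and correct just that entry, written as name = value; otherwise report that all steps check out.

step 3, top = 5

1. push 4: top = 4 (no discrepancy)
2. push 1: top = 1 (verified)
3. 4 + 1 = 5 (this is not what the log shows)
So the first discrepancy is step 3, where the right value is top = 5.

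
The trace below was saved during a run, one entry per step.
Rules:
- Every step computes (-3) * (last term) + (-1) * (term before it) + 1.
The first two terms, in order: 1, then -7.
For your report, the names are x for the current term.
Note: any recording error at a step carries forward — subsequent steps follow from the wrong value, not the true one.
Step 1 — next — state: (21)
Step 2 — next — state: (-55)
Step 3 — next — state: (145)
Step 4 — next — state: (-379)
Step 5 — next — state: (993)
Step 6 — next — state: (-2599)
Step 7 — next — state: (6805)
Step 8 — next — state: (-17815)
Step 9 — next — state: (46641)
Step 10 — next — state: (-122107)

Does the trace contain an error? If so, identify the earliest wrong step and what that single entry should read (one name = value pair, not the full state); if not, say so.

1. x = -3*(-7) + (-1)*(1) + (1) = 21 (exactly as logged)
2. x = -3*(21) + (-1)*(-7) + (1) = -55 (confirmed correct)
3. x = -3*(-55) + (-1)*(21) + (1) = 145 (confirmed correct)
4. x = -3*(145) + (-1)*(-55) + (1) = -379 (consistent with the trace)
5. x = -3*(-379) + (-1)*(145) + (1) = 993 (agrees with the trace)
6. x = -3*(993) + (-1)*(-379) + (1) = -2599 (consistent with the trace)
7. x = -3*(-2599) + (-1)*(993) + (1) = 6805 (checks out)
8. x = -3*(6805) + (-1)*(-2599) + (1) = -17815 (agrees with the trace)
9. x = -3*(-17815) + (-1)*(6805) + (1) = 46641 (verified)
10. x = -3*(46641) + (-1)*(-17815) + (1) = -122107 (consistent with the trace)
Every step is consistent.

no error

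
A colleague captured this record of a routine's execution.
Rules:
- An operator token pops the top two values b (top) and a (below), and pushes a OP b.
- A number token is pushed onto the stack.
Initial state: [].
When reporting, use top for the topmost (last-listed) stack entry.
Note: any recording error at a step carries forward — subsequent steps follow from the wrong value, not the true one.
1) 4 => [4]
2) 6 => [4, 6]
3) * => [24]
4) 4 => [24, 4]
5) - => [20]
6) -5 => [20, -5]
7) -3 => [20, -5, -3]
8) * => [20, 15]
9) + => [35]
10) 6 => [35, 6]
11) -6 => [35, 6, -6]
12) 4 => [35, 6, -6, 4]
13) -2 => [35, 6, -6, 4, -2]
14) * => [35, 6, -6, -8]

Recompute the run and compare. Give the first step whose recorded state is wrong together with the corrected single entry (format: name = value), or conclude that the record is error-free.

no error

1. push 4: top = 4 (checks out)
2. push 6: top = 6 (in agreement)
3. 4 * 6 = 24 (confirmed correct)
4. push 4: top = 4 (same as recorded)
5. 24 - 4 = 20 (no discrepancy)
6. push -5: top = -5 (in agreement)
7. push -3: top = -3 (no discrepancy)
8. -5 * -3 = 15 (consistent with the record)
9. 20 + 15 = 35 (confirmed correct)
10. push 6: top = 6 (matches)
11. push -6: top = -6 (confirmed correct)
12. push 4: top = 4 (exactly as logged)
13. push -2: top = -2 (same as recorded)
14. 4 * -2 = -8 (no discrepancy)
No step deviates from the rules.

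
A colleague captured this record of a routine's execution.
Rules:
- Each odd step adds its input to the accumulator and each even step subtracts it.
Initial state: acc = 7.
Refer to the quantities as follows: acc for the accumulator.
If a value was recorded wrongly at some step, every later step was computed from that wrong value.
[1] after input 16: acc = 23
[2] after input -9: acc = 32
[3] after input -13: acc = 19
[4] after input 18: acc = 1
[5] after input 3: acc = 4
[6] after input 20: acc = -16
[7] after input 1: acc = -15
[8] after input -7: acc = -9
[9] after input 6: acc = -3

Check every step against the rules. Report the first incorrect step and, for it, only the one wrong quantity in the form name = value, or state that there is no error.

step 8, acc = -8

1. acc = 7 + 16 = 23 (verified)
2. acc = 23 - -9 = 32 (same as recorded)
3. acc = 32 + -13 = 19 (in agreement)
4. acc = 19 - 18 = 1 (exactly as logged)
5. acc = 1 + 3 = 4 (same as recorded)
6. acc = 4 - 20 = -16 (matches)
7. acc = -16 + 1 = -15 (agrees with the record)
8. acc = -15 - -7 = -8 (a discrepancy with the record)
That makes step 8 the first incorrect line — acc = -8 is what it should show.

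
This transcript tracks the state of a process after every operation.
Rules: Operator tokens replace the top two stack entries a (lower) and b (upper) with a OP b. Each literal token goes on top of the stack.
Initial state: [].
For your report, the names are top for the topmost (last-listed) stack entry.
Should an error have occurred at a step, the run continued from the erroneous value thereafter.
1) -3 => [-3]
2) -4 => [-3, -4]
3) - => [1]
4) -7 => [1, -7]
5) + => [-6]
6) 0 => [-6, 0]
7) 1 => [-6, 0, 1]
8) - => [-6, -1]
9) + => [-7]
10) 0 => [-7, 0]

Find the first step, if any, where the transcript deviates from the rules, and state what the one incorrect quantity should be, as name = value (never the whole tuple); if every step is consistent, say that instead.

Step 1: push -3: top = -3 — no discrepancy.
Step 2: push -4: top = -4 — confirmed correct.
Step 3: -3 - -4 = 1 — consistent with the transcript.
Step 4: push -7: top = -7 — verified.
Step 5: 1 + -7 = -6 — same as recorded.
Step 6: push 0: top = 0 — exactly as logged.
Step 7: push 1: top = 1 — checks out.
Step 8: 0 - 1 = -1 — confirmed correct.
Step 9: -6 + -1 = -7 — matches.
Step 10: push 0: top = 0 — no discrepancy.
Nothing is out of place; the run is error-free.

no error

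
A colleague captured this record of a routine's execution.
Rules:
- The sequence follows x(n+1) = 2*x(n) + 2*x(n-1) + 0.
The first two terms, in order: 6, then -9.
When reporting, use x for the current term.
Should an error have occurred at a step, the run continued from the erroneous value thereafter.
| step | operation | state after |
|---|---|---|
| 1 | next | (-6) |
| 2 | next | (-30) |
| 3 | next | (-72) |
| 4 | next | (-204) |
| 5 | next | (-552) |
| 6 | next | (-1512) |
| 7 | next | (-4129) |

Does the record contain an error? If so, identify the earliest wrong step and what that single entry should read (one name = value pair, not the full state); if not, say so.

step 7, x = -4128

1. x = 2*(-9) + (2)*(6) + (0) = -6 (exactly as logged)
2. x = 2*(-6) + (2)*(-9) + (0) = -30 (verified)
3. x = 2*(-30) + (2)*(-6) + (0) = -72 (same as recorded)
4. x = 2*(-72) + (2)*(-30) + (0) = -204 (agrees with the record)
5. x = 2*(-204) + (2)*(-72) + (0) = -552 (in agreement)
6. x = 2*(-552) + (2)*(-204) + (0) = -1512 (consistent with the record)
7. x = 2*(-1512) + (2)*(-552) + (0) = -4128 (this is not what the record shows)
Conclusion: step 7 carries the first error; the entry should be x = -4128.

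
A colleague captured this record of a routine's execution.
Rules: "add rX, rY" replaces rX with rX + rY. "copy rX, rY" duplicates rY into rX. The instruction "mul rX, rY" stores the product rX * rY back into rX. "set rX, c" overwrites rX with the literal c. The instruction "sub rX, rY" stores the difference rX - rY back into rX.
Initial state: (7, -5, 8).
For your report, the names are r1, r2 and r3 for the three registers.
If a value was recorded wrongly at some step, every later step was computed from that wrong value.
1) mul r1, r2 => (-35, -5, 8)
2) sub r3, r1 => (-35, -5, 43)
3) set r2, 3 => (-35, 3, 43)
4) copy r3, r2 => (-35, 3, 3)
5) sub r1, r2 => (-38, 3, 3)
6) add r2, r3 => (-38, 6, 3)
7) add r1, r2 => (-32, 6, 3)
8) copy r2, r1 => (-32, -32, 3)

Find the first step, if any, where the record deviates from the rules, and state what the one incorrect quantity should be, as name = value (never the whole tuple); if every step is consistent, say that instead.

no error

Recomputing the run from the initial state:
step 1: r1 = -35, r2 = -5, r3 = 8
step 2: r1 = -35, r2 = -5, r3 = 43
step 3: r1 = -35, r2 = 3, r3 = 43
step 4: r1 = -35, r2 = 3, r3 = 3
step 5: r1 = -38, r2 = 3, r3 = 3
step 6: r1 = -38, r2 = 6, r3 = 3
step 7: r1 = -32, r2 = 6, r3 = 3
step 8: r1 = -32, r2 = -32, r3 = 3
This matches the record at every step.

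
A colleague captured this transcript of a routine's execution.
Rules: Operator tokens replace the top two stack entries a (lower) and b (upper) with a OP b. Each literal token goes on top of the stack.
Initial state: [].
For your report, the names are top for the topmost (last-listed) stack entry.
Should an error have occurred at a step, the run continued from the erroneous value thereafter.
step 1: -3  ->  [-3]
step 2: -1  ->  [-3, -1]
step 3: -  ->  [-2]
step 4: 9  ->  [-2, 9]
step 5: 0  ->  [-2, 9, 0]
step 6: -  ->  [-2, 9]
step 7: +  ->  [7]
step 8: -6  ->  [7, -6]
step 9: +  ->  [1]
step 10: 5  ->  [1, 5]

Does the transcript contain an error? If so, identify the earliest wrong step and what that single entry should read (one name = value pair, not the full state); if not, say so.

Recomputing the run from the initial state:
step 1: [-3]
step 2: [-3, -1]
step 3: [-2]
step 4: [-2, 9]
step 5: [-2, 9, 0]
step 6: [-2, 9]
step 7: [7]
step 8: [7, -6]
step 9: [1]
step 10: [1, 5]
This matches the transcript at every step.

no error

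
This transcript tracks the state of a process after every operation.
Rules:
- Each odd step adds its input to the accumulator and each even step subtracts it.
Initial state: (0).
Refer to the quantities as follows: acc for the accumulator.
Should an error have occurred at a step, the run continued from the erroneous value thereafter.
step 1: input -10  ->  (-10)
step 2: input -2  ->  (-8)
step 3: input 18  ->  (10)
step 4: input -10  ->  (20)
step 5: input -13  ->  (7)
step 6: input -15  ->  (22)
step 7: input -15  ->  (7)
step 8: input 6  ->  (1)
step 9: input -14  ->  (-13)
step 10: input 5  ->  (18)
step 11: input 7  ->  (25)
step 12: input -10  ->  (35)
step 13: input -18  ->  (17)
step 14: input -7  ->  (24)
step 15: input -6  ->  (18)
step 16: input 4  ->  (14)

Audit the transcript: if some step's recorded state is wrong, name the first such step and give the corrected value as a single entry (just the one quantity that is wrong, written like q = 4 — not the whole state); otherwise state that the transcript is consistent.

1. acc = 0 + -10 = -10 (agrees with the transcript)
2. acc = -10 - -2 = -8 (confirmed correct)
3. acc = -8 + 18 = 10 (consistent with the transcript)
4. acc = 10 - -10 = 20 (no discrepancy)
5. acc = 20 + -13 = 7 (verified)
6. acc = 7 - -15 = 22 (exactly as logged)
7. acc = 22 + -15 = 7 (confirmed correct)
8. acc = 7 - 6 = 1 (checks out)
9. acc = 1 + -14 = -13 (no discrepancy)
10. acc = -13 - 5 = -18 (this is not what the transcript shows)
That makes step 10 the first incorrect line — acc = -18 is what it should show.

step 10, acc = -18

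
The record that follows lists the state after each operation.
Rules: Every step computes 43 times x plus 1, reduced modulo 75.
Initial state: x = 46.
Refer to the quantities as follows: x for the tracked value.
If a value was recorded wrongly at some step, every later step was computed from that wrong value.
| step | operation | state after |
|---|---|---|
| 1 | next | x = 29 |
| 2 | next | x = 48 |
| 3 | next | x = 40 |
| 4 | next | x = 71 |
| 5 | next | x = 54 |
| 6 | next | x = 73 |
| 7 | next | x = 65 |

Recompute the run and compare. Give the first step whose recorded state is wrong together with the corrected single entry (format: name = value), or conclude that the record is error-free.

1. x = (43*46 + 1) mod 75 = 29 (agrees with the record)
2. x = (43*29 + 1) mod 75 = 48 (verified)
3. x = (43*48 + 1) mod 75 = 40 (matches)
4. x = (43*40 + 1) mod 75 = 71 (matches)
5. x = (43*71 + 1) mod 75 = 54 (no discrepancy)
6. x = (43*54 + 1) mod 75 = 73 (agrees with the record)
7. x = (43*73 + 1) mod 75 = 65 (matches)
Every step is consistent.

no error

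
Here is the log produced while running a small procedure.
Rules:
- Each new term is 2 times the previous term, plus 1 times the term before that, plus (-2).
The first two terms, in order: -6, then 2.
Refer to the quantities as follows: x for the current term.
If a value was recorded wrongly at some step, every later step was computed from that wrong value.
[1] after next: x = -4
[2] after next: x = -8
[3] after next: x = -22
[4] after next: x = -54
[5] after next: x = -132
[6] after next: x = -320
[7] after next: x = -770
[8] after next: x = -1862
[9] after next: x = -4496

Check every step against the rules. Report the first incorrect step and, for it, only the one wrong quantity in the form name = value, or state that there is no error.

Recomputing the run from the initial state:
step 1: x = -4
step 2: x = -8
step 3: x = -22
step 4: x = -54
step 5: x = -132
step 6: x = -320
step 7: x = -774
step 8: x = -1870
step 9: x = -4516
The first disagreement with the log is at step 7, where the value should be x = -774.

step 7, x = -774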